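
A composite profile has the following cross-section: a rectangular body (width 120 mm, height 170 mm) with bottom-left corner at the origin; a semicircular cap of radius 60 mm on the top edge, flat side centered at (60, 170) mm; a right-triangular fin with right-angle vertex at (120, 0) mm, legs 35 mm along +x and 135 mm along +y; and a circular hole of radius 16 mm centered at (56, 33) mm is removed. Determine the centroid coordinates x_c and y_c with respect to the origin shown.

x_c = 66.25 mm, y_c = 105.71 mm

rectangular body: A = 120 × 170 = 20400.00, centroid at (60.00, 85.00).
semicircular top: A = ½π·60² = 5654.87, centroid at (60.00, 195.46).
triangular fin: A = ½·35·135 = 2362.50, centroid at (131.67, 45.00).
hole: A = −π·16² = -804.25, centroid at (56.00, 33.00).
ΣA = 27613.12 mm²
ΣAx_c = (20400.00)(60.00) + (5654.87)(60.00) + (2362.50)(131.67) + (-804.25)(56.00) = 1829316.63 mm³
ΣAy_c = (20400.00)(85.00) + (5654.87)(195.46) + (2362.50)(45.00) + (-804.25)(33.00) = 2919099.68 mm³
x_c = 1829316.63 / 27613.12 = 66.25 mm
y_c = 2919099.68 / 27613.12 = 105.71 mm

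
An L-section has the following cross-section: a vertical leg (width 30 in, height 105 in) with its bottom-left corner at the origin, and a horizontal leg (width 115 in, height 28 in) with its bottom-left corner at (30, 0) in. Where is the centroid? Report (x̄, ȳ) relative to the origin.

vertical leg: A = 30 × 105 = 3150.00, centroid at (15.00, 52.50).
horizontal leg: A = 115 × 28 = 3220.00, centroid at (87.50, 14.00).
ΣA = 6370.00 in², ΣAx̄ = 329000.00 in³, ΣAȳ = 210455.00 in³.
x̄ = 329000.00/6370.00 = 51.65 in; ȳ = 210455.00/6370.00 = 33.04 in.

x̄ = 51.65 in, ȳ = 33.04 in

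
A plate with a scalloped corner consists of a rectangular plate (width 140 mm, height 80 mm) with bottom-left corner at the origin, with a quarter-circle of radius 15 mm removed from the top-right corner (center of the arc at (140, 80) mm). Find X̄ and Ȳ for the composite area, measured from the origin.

X̄ = 68.98 mm, Ȳ = 39.46 mm

plate: A = 140 × 80 = 11200.00, centroid at (70.00, 40.00).
removed quarter-circle: A = −¼π·15² = -176.71, centroid at (133.63, 73.63).
ΣA = 11023.29 mm²
ΣAX̄ = (11200.00)(70.00) + (-176.71)(133.63) = 760384.96 mm³
ΣAȲ = (11200.00)(40.00) + (-176.71)(73.63) = 434987.83 mm³
X̄ = 760384.96 / 11023.29 = 68.98 mm
Ȳ = 434987.83 / 11023.29 = 39.46 mm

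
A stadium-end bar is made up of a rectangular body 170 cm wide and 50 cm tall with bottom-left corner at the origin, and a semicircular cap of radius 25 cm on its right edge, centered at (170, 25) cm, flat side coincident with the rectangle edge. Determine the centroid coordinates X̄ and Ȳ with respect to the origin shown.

rectangular body: A = 170 × 50 = 8500.00, centroid at (85.00, 25.00).
semicircular end: A = ½π·25² = 981.75, centroid at (180.61, 25.00).
ΣA = 9481.75 cm², ΣAX̄ = 899813.78 cm³, ΣAȲ = 237043.69 cm³.
X̄ = 899813.78/9481.75 = 94.90 cm; Ȳ = 237043.69/9481.75 = 25.00 cm.

X̄ = 94.90 cm, Ȳ = 25.00 cm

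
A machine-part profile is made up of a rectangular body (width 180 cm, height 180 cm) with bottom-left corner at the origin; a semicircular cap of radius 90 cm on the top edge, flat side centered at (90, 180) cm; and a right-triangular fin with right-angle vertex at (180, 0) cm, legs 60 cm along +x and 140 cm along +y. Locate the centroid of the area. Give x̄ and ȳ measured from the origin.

x̄ = 99.37 cm, ȳ = 119.38 cm

rectangular body: A = 180 × 180 = 32400.00, centroid at (90.00, 90.00).
semicircular top: A = ½π·90² = 12723.45, centroid at (90.00, 218.20).
triangular fin: A = ½·60·140 = 4200.00, centroid at (200.00, 46.67).
ΣA = 49323.45 cm², ΣAx̄ = 4901110.52 cm³, ΣAȳ = 5888221.04 cm³.
x̄ = 4901110.52/49323.45 = 99.37 cm; ȳ = 5888221.04/49323.45 = 119.38 cm.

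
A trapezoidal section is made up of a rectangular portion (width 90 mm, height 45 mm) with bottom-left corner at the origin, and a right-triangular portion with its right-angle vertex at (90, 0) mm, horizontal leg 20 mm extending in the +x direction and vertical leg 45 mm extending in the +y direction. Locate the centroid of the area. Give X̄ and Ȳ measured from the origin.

X̄ = 50.17 mm, Ȳ = 21.75 mm

rectangular portion: A = 90 × 45 = 4050.00, centroid at (45.00, 22.50).
triangular portion: A = ½·20·45 = 450.00, centroid at (96.67, 15.00).
ΣA = 4500.00 mm²
ΣAX̄ = (4050.00)(45.00) + (450.00)(96.67) = 225750.00 mm³
ΣAȲ = (4050.00)(22.50) + (450.00)(15.00) = 97875.00 mm³
X̄ = 225750.00 / 4500.00 = 50.17 mm
Ȳ = 97875.00 / 4500.00 = 21.75 mm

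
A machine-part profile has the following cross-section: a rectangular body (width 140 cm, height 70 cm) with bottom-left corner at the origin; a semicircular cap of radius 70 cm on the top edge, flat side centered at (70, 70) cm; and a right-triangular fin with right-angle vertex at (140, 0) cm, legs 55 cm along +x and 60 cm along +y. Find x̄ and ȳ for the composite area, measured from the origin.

rectangular body: A = 140 × 70 = 9800.00, centroid at (70.00, 35.00).
semicircular top: A = ½π·70² = 7696.90, centroid at (70.00, 99.71).
triangular fin: A = ½·55·60 = 1650.00, centroid at (158.33, 20.00).
ΣA = 19146.90 cm²
ΣAx̄ = (9800.00)(70.00) + (7696.90)(70.00) + (1650.00)(158.33) = 1486033.14 cm³
ΣAȳ = (9800.00)(35.00) + (7696.90)(99.71) + (1650.00)(20.00) = 1143449.81 cm³
x̄ = 1486033.14 / 19146.90 = 77.61 cm
ȳ = 1143449.81 / 19146.90 = 59.72 cm

x̄ = 77.61 cm, ȳ = 59.72 cm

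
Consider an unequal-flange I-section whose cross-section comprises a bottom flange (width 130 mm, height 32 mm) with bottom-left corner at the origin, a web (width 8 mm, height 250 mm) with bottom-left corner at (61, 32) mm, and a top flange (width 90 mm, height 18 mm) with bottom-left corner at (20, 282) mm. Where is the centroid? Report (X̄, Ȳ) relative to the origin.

bottom flange: A = 130 × 32 = 4160.00, centroid at (65.00, 16.00).
web: A = 8 × 250 = 2000.00, centroid at (65.00, 157.00).
top flange: A = 90 × 18 = 1620.00, centroid at (65.00, 291.00).
ΣA = 7780.00 mm², ΣAX̄ = 505700.00 mm³, ΣAȲ = 851980.00 mm³.
X̄ = 505700.00/7780.00 = 65.00 mm; Ȳ = 851980.00/7780.00 = 109.51 mm.

X̄ = 65.00 mm, Ȳ = 109.51 mm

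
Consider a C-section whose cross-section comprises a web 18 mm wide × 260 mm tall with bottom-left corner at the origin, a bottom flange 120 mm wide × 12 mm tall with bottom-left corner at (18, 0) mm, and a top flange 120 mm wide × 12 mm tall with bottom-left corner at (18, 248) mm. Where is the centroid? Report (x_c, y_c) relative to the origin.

Part | A | x̄ᵢ | ȳᵢ | A·x̄ᵢ | A·ȳᵢ
web | 4680.00 | 9.00 | 130.00 | 42120.00 | 608400.00
bottom flange | 1440.00 | 78.00 | 6.00 | 112320.00 | 8640.00
top flange | 1440.00 | 78.00 | 254.00 | 112320.00 | 365760.00
Σ | 7560.00 |  |  | 266760.00 | 982800.00
x_c = 266760.00 / 7560.00 = 35.29 mm
y_c = 982800.00 / 7560.00 = 130.00 mm

x_c = 35.29 mm, y_c = 130.00 mm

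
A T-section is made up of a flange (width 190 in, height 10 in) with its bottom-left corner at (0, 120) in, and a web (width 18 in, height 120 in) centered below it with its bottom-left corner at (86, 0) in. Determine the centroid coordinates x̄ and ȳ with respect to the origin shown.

web: A = 18 × 120 = 2160.00, centroid at (95.00, 60.00).
flange: A = 190 × 10 = 1900.00, centroid at (95.00, 125.00).
ΣA = 4060.00 in², ΣAx̄ = 385700.00 in³, ΣAȳ = 367100.00 in³.
x̄ = 385700.00/4060.00 = 95.00 in; ȳ = 367100.00/4060.00 = 90.42 in.

x̄ = 95.00 in, ȳ = 90.42 in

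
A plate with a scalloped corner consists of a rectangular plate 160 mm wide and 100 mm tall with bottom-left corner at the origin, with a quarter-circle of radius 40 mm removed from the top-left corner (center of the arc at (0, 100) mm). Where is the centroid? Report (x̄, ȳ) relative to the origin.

x̄ = 85.37 mm, ȳ = 47.19 mm

Part | A | x̄ᵢ | ȳᵢ | A·x̄ᵢ | A·ȳᵢ
plate | 16000.00 | 80.00 | 50.00 | 1280000.00 | 800000.00
removed quarter-circle | -1256.64 | 16.98 | 83.02 | -21333.33 | -104330.37
Σ | 14743.36 |  |  | 1258666.67 | 695669.63
x̄ = 1258666.67 / 14743.36 = 85.37 mm
ȳ = 695669.63 / 14743.36 = 47.19 mm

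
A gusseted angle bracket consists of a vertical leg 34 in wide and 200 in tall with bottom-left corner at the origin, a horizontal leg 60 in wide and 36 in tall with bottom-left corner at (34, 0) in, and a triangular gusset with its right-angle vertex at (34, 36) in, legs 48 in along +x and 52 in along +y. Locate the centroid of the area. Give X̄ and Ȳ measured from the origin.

X̄ = 30.98 in, Ȳ = 76.94 in

vertical leg: A = 34 × 200 = 6800.00, centroid at (17.00, 100.00).
horizontal leg: A = 60 × 36 = 2160.00, centroid at (64.00, 18.00).
gusset: A = ½·48·52 = 1248.00, centroid at (50.00, 53.33).
ΣA = 10208.00 in²
ΣAX̄ = (6800.00)(17.00) + (2160.00)(64.00) + (1248.00)(50.00) = 316240.00 in³
ΣAȲ = (6800.00)(100.00) + (2160.00)(18.00) + (1248.00)(53.33) = 785440.00 in³
X̄ = 316240.00 / 10208.00 = 30.98 in
Ȳ = 785440.00 / 10208.00 = 76.94 in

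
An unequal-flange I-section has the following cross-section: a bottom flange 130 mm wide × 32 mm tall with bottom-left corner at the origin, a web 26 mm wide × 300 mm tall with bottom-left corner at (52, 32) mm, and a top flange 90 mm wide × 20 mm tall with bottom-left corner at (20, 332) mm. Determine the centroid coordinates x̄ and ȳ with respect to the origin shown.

Part | A | x̄ᵢ | ȳᵢ | A·x̄ᵢ | A·ȳᵢ
bottom flange | 4160.00 | 65.00 | 16.00 | 270400.00 | 66560.00
web | 7800.00 | 65.00 | 182.00 | 507000.00 | 1419600.00
top flange | 1800.00 | 65.00 | 342.00 | 117000.00 | 615600.00
Σ | 13760.00 |  |  | 894400.00 | 2101760.00
x̄ = 894400.00 / 13760.00 = 65.00 mm
ȳ = 2101760.00 / 13760.00 = 152.74 mm

x̄ = 65.00 mm, ȳ = 152.74 mm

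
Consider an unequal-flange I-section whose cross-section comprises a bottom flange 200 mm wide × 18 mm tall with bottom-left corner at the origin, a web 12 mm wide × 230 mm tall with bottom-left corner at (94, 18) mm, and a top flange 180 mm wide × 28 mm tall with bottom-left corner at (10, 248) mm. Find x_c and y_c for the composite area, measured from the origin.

x_c = 100.00 mm, y_c = 150.87 mm

Part | A | x̄ᵢ | ȳᵢ | A·x̄ᵢ | A·ȳᵢ
bottom flange | 3600.00 | 100.00 | 9.00 | 360000.00 | 32400.00
web | 2760.00 | 100.00 | 133.00 | 276000.00 | 367080.00
top flange | 5040.00 | 100.00 | 262.00 | 504000.00 | 1320480.00
Σ | 11400.00 |  |  | 1140000.00 | 1719960.00
x_c = 1140000.00 / 11400.00 = 100.00 mm
y_c = 1719960.00 / 11400.00 = 150.87 mm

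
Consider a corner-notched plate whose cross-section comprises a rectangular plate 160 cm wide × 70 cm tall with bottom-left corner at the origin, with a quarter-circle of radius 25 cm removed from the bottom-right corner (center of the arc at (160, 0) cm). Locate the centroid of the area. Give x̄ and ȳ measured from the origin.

x̄ = 76.82 cm, ȳ = 36.12 cm

Part | A | x̄ᵢ | ȳᵢ | A·x̄ᵢ | A·ȳᵢ
plate | 11200.00 | 80.00 | 35.00 | 896000.00 | 392000.00
removed quarter-circle | -490.87 | 149.39 | 10.61 | -73331.48 | -5208.33
Σ | 10709.13 |  |  | 822668.52 | 386791.67
x̄ = 822668.52 / 10709.13 = 76.82 cm
ȳ = 386791.67 / 10709.13 = 36.12 cm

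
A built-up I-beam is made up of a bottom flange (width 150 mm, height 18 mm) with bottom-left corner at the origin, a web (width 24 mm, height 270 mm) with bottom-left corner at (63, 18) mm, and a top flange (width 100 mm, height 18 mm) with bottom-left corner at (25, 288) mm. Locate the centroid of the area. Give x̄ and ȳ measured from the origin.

Part | A | x̄ᵢ | ȳᵢ | A·x̄ᵢ | A·ȳᵢ
bottom flange | 2700.00 | 75.00 | 9.00 | 202500.00 | 24300.00
web | 6480.00 | 75.00 | 153.00 | 486000.00 | 991440.00
top flange | 1800.00 | 75.00 | 297.00 | 135000.00 | 534600.00
Σ | 10980.00 |  |  | 823500.00 | 1550340.00
x̄ = 823500.00 / 10980.00 = 75.00 mm
ȳ = 1550340.00 / 10980.00 = 141.20 mm

x̄ = 75.00 mm, ȳ = 141.20 mm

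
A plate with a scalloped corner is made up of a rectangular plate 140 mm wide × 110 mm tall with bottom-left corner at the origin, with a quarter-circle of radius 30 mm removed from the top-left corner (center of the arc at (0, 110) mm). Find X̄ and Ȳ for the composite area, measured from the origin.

plate: A = 140 × 110 = 15400.00, centroid at (70.00, 55.00).
removed quarter-circle: A = −¼π·30² = -706.86, centroid at (12.73, 97.27).
ΣA = 14693.14 mm², ΣAX̄ = 1069000.00 mm³, ΣAȲ = 778245.58 mm³.
X̄ = 1069000.00/14693.14 = 72.76 mm; Ȳ = 778245.58/14693.14 = 52.97 mm.

X̄ = 72.76 mm, Ȳ = 52.97 mm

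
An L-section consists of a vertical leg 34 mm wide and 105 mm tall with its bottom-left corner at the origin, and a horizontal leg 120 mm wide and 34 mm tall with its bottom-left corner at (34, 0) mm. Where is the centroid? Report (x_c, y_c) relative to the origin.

x_c = 58.07 mm, y_c = 33.57 mm

vertical leg: A = 34 × 105 = 3570.00, centroid at (17.00, 52.50).
horizontal leg: A = 120 × 34 = 4080.00, centroid at (94.00, 17.00).
ΣA = 7650.00 mm²
ΣAx_c = (3570.00)(17.00) + (4080.00)(94.00) = 444210.00 mm³
ΣAy_c = (3570.00)(52.50) + (4080.00)(17.00) = 256785.00 mm³
x_c = 444210.00 / 7650.00 = 58.07 mm
y_c = 256785.00 / 7650.00 = 33.57 mm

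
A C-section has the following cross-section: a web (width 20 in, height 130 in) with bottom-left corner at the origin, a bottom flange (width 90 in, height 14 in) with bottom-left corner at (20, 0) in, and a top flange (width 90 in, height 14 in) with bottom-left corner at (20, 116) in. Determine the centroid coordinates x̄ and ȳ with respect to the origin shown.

web: A = 20 × 130 = 2600.00, centroid at (10.00, 65.00).
bottom flange: A = 90 × 14 = 1260.00, centroid at (65.00, 7.00).
top flange: A = 90 × 14 = 1260.00, centroid at (65.00, 123.00).
ΣA = 5120.00 in²
ΣAx̄ = (2600.00)(10.00) + (1260.00)(65.00) + (1260.00)(65.00) = 189800.00 in³
ΣAȳ = (2600.00)(65.00) + (1260.00)(7.00) + (1260.00)(123.00) = 332800.00 in³
x̄ = 189800.00 / 5120.00 = 37.07 in
ȳ = 332800.00 / 5120.00 = 65.00 in

x̄ = 37.07 in, ȳ = 65.00 in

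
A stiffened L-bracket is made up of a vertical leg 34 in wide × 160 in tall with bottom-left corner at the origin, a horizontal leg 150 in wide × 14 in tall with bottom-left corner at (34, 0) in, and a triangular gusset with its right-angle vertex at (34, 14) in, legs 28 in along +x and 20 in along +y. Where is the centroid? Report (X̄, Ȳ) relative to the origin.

Part | A | x̄ᵢ | ȳᵢ | A·x̄ᵢ | A·ȳᵢ
vertical leg | 5440.00 | 17.00 | 80.00 | 92480.00 | 435200.00
horizontal leg | 2100.00 | 109.00 | 7.00 | 228900.00 | 14700.00
gusset | 280.00 | 43.33 | 20.67 | 12133.33 | 5786.67
Σ | 7820.00 |  |  | 333513.33 | 455686.67
X̄ = 333513.33 / 7820.00 = 42.65 in
Ȳ = 455686.67 / 7820.00 = 58.27 in

X̄ = 42.65 in, Ȳ = 58.27 in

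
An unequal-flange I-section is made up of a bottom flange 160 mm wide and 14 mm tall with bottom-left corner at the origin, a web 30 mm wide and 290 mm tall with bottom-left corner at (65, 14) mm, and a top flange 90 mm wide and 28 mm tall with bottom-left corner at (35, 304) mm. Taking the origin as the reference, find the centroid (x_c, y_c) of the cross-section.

x_c = 80.00 mm, y_c = 163.47 mm

Part | A | x̄ᵢ | ȳᵢ | A·x̄ᵢ | A·ȳᵢ
bottom flange | 2240.00 | 80.00 | 7.00 | 179200.00 | 15680.00
web | 8700.00 | 80.00 | 159.00 | 696000.00 | 1383300.00
top flange | 2520.00 | 80.00 | 318.00 | 201600.00 | 801360.00
Σ | 13460.00 |  |  | 1076800.00 | 2200340.00
x_c = 1076800.00 / 13460.00 = 80.00 mm
y_c = 2200340.00 / 13460.00 = 163.47 mm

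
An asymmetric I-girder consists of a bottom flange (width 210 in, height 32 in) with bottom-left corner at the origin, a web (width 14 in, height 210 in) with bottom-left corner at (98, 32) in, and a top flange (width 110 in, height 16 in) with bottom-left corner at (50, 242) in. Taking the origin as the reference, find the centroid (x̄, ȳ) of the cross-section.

x̄ = 105.00 in, ȳ = 83.21 in

bottom flange: A = 210 × 32 = 6720.00, centroid at (105.00, 16.00).
web: A = 14 × 210 = 2940.00, centroid at (105.00, 137.00).
top flange: A = 110 × 16 = 1760.00, centroid at (105.00, 250.00).
ΣA = 11420.00 in²
ΣAx̄ = (6720.00)(105.00) + (2940.00)(105.00) + (1760.00)(105.00) = 1199100.00 in³
ΣAȳ = (6720.00)(16.00) + (2940.00)(137.00) + (1760.00)(250.00) = 950300.00 in³
x̄ = 1199100.00 / 11420.00 = 105.00 in
ȳ = 950300.00 / 11420.00 = 83.21 in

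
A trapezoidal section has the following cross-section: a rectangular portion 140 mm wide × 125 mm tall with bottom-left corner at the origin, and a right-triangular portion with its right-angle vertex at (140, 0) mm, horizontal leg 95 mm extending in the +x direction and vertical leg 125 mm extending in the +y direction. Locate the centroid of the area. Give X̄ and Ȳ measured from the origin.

Part | A | x̄ᵢ | ȳᵢ | A·x̄ᵢ | A·ȳᵢ
rectangular portion | 17500.00 | 70.00 | 62.50 | 1225000.00 | 1093750.00
triangular portion | 5937.50 | 171.67 | 41.67 | 1019270.83 | 247395.83
Σ | 23437.50 |  |  | 2244270.83 | 1341145.83
X̄ = 2244270.83 / 23437.50 = 95.76 mm
Ȳ = 1341145.83 / 23437.50 = 57.22 mm

X̄ = 95.76 mm, Ȳ = 57.22 mm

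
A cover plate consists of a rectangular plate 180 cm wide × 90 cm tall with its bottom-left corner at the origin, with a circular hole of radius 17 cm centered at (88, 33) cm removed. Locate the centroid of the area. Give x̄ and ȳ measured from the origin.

plate: A = 180 × 90 = 16200.00, centroid at (90.00, 45.00).
hole: A = −π·17² = -907.92, centroid at (88.00, 33.00).
ΣA = 15292.08 cm²
ΣAx̄ = (16200.00)(90.00) + (-907.92)(88.00) = 1378103.02 cm³
ΣAȳ = (16200.00)(45.00) + (-907.92)(33.00) = 699038.63 cm³
x̄ = 1378103.02 / 15292.08 = 90.12 cm
ȳ = 699038.63 / 15292.08 = 45.71 cm

x̄ = 90.12 cm, ȳ = 45.71 cm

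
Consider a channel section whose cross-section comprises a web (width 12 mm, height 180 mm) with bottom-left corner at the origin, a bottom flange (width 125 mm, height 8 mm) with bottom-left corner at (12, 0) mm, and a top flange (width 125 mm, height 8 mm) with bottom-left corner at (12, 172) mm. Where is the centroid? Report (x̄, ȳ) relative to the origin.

Part | A | x̄ᵢ | ȳᵢ | A·x̄ᵢ | A·ȳᵢ
web | 2160.00 | 6.00 | 90.00 | 12960.00 | 194400.00
bottom flange | 1000.00 | 74.50 | 4.00 | 74500.00 | 4000.00
top flange | 1000.00 | 74.50 | 176.00 | 74500.00 | 176000.00
Σ | 4160.00 |  |  | 161960.00 | 374400.00
x̄ = 161960.00 / 4160.00 = 38.93 mm
ȳ = 374400.00 / 4160.00 = 90.00 mm

x̄ = 38.93 mm, ȳ = 90.00 mm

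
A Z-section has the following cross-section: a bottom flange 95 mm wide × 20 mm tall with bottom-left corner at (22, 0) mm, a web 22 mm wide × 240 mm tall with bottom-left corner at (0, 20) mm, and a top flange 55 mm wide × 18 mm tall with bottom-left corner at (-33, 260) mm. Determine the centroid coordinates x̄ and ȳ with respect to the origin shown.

x̄ = 22.61 mm, ȳ = 125.40 mm

bottom flange: A = 95 × 20 = 1900.00, centroid at (69.50, 10.00).
web: A = 22 × 240 = 5280.00, centroid at (11.00, 140.00).
top flange: A = 55 × 18 = 990.00, centroid at (-5.50, 269.00).
ΣA = 8170.00 mm², ΣAx̄ = 184685.00 mm³, ΣAȳ = 1024510.00 mm³.
x̄ = 184685.00/8170.00 = 22.61 mm; ȳ = 1024510.00/8170.00 = 125.40 mm.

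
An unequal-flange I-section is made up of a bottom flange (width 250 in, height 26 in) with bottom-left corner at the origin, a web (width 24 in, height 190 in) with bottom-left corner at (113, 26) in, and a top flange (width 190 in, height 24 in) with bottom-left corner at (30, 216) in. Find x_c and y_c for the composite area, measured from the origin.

bottom flange: A = 250 × 26 = 6500.00, centroid at (125.00, 13.00).
web: A = 24 × 190 = 4560.00, centroid at (125.00, 121.00).
top flange: A = 190 × 24 = 4560.00, centroid at (125.00, 228.00).
ΣA = 15620.00 in²
ΣAx_c = (6500.00)(125.00) + (4560.00)(125.00) + (4560.00)(125.00) = 1952500.00 in³
ΣAy_c = (6500.00)(13.00) + (4560.00)(121.00) + (4560.00)(228.00) = 1675940.00 in³
x_c = 1952500.00 / 15620.00 = 125.00 in
y_c = 1675940.00 / 15620.00 = 107.29 in

x_c = 125.00 in, y_c = 107.29 in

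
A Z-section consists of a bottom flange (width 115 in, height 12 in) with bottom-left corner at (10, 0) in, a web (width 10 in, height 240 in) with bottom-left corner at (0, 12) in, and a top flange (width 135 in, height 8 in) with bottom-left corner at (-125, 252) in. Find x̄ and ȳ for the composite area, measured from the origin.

bottom flange: A = 115 × 12 = 1380.00, centroid at (67.50, 6.00).
web: A = 10 × 240 = 2400.00, centroid at (5.00, 132.00).
top flange: A = 135 × 8 = 1080.00, centroid at (-57.50, 256.00).
ΣA = 4860.00 in²
ΣAx̄ = (1380.00)(67.50) + (2400.00)(5.00) + (1080.00)(-57.50) = 43050.00 in³
ΣAȳ = (1380.00)(6.00) + (2400.00)(132.00) + (1080.00)(256.00) = 601560.00 in³
x̄ = 43050.00 / 4860.00 = 8.86 in
ȳ = 601560.00 / 4860.00 = 123.78 in

x̄ = 8.86 in, ȳ = 123.78 in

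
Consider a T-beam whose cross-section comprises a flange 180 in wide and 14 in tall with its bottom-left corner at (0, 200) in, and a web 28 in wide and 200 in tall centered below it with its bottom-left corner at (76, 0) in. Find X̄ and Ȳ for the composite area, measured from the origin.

X̄ = 90.00 in, Ȳ = 133.21 in

web: A = 28 × 200 = 5600.00, centroid at (90.00, 100.00).
flange: A = 180 × 14 = 2520.00, centroid at (90.00, 207.00).
ΣA = 8120.00 in², ΣAX̄ = 730800.00 in³, ΣAȲ = 1081640.00 in³.
X̄ = 730800.00/8120.00 = 90.00 in; Ȳ = 1081640.00/8120.00 = 133.21 in.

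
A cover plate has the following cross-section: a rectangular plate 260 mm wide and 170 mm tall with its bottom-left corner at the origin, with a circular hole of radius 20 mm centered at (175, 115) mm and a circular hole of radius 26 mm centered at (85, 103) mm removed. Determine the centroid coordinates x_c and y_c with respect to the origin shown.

plate: A = 260 × 170 = 44200.00, centroid at (130.00, 85.00).
hole 1: A = −π·20² = -1256.64, centroid at (175.00, 115.00).
hole 2: A = −π·26² = -2123.72, centroid at (85.00, 103.00).
ΣA = 40819.65 mm²
ΣAx_c = (44200.00)(130.00) + (-1256.64)(175.00) + (-2123.72)(85.00) = 5345572.60 mm³
ΣAy_c = (44200.00)(85.00) + (-1256.64)(115.00) + (-2123.72)(103.00) = 3393743.92 mm³
x_c = 5345572.60 / 40819.65 = 130.96 mm
y_c = 3393743.92 / 40819.65 = 83.14 mm

x_c = 130.96 mm, y_c = 83.14 mm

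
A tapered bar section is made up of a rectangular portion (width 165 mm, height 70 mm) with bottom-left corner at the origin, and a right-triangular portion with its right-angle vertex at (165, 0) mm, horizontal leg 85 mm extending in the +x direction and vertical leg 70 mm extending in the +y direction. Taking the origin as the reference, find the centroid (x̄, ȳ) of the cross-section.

x̄ = 105.20 mm, ȳ = 32.61 mm

rectangular portion: A = 165 × 70 = 11550.00, centroid at (82.50, 35.00).
triangular portion: A = ½·85·70 = 2975.00, centroid at (193.33, 23.33).
ΣA = 14525.00 mm²
ΣAx̄ = (11550.00)(82.50) + (2975.00)(193.33) = 1528041.67 mm³
ΣAȳ = (11550.00)(35.00) + (2975.00)(23.33) = 473666.67 mm³
x̄ = 1528041.67 / 14525.00 = 105.20 mm
ȳ = 473666.67 / 14525.00 = 32.61 mm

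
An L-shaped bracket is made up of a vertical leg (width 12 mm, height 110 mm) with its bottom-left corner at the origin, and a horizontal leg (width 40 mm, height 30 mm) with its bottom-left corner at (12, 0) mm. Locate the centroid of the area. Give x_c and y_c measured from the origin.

x_c = 18.38 mm, y_c = 35.95 mm

vertical leg: A = 12 × 110 = 1320.00, centroid at (6.00, 55.00).
horizontal leg: A = 40 × 30 = 1200.00, centroid at (32.00, 15.00).
ΣA = 2520.00 mm²
ΣAx_c = (1320.00)(6.00) + (1200.00)(32.00) = 46320.00 mm³
ΣAy_c = (1320.00)(55.00) + (1200.00)(15.00) = 90600.00 mm³
x_c = 46320.00 / 2520.00 = 18.38 mm
y_c = 90600.00 / 2520.00 = 35.95 mm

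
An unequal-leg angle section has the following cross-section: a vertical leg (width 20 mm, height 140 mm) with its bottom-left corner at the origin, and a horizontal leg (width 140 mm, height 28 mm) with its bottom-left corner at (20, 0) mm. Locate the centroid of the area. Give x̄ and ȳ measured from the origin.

vertical leg: A = 20 × 140 = 2800.00, centroid at (10.00, 70.00).
horizontal leg: A = 140 × 28 = 3920.00, centroid at (90.00, 14.00).
ΣA = 6720.00 mm², ΣAx̄ = 380800.00 mm³, ΣAȳ = 250880.00 mm³.
x̄ = 380800.00/6720.00 = 56.67 mm; ȳ = 250880.00/6720.00 = 37.33 mm.

x̄ = 56.67 mm, ȳ = 37.33 mm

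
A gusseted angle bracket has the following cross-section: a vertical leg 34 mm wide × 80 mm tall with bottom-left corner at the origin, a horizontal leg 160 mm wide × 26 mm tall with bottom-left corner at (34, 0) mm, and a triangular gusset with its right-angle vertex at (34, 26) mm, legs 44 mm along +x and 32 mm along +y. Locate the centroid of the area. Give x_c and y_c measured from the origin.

x_c = 73.15 mm, y_c = 24.88 mm

vertical leg: A = 34 × 80 = 2720.00, centroid at (17.00, 40.00).
horizontal leg: A = 160 × 26 = 4160.00, centroid at (114.00, 13.00).
gusset: A = ½·44·32 = 704.00, centroid at (48.67, 36.67).
ΣA = 7584.00 mm²
ΣAx_c = (2720.00)(17.00) + (4160.00)(114.00) + (704.00)(48.67) = 554741.33 mm³
ΣAy_c = (2720.00)(40.00) + (4160.00)(13.00) + (704.00)(36.67) = 188693.33 mm³
x_c = 554741.33 / 7584.00 = 73.15 mm
y_c = 188693.33 / 7584.00 = 24.88 mm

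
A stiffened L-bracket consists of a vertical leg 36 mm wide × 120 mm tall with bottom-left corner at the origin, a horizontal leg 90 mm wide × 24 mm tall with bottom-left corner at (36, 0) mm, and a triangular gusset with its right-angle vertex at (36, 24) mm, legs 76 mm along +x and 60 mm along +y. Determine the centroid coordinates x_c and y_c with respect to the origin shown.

vertical leg: A = 36 × 120 = 4320.00, centroid at (18.00, 60.00).
horizontal leg: A = 90 × 24 = 2160.00, centroid at (81.00, 12.00).
gusset: A = ½·76·60 = 2280.00, centroid at (61.33, 44.00).
ΣA = 8760.00 mm²
ΣAx_c = (4320.00)(18.00) + (2160.00)(81.00) + (2280.00)(61.33) = 392560.00 mm³
ΣAy_c = (4320.00)(60.00) + (2160.00)(12.00) + (2280.00)(44.00) = 385440.00 mm³
x_c = 392560.00 / 8760.00 = 44.81 mm
y_c = 385440.00 / 8760.00 = 44.00 mm

x_c = 44.81 mm, y_c = 44.00 mm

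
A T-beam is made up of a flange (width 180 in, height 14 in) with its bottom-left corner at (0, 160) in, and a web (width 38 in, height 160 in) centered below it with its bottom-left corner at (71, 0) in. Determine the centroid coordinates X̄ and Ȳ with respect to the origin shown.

X̄ = 90.00 in, Ȳ = 105.49 in

Part | A | x̄ᵢ | ȳᵢ | A·x̄ᵢ | A·ȳᵢ
web | 6080.00 | 90.00 | 80.00 | 547200.00 | 486400.00
flange | 2520.00 | 90.00 | 167.00 | 226800.00 | 420840.00
Σ | 8600.00 |  |  | 774000.00 | 907240.00
X̄ = 774000.00 / 8600.00 = 90.00 in
Ȳ = 907240.00 / 8600.00 = 105.49 in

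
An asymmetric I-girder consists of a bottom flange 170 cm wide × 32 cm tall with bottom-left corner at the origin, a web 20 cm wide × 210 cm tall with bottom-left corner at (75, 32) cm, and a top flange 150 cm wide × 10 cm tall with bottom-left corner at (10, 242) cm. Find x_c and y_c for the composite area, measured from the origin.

x_c = 85.00 cm, y_c = 92.72 cm

Part | A | x̄ᵢ | ȳᵢ | A·x̄ᵢ | A·ȳᵢ
bottom flange | 5440.00 | 85.00 | 16.00 | 462400.00 | 87040.00
web | 4200.00 | 85.00 | 137.00 | 357000.00 | 575400.00
top flange | 1500.00 | 85.00 | 247.00 | 127500.00 | 370500.00
Σ | 11140.00 |  |  | 946900.00 | 1032940.00
x_c = 946900.00 / 11140.00 = 85.00 cm
y_c = 1032940.00 / 11140.00 = 92.72 cm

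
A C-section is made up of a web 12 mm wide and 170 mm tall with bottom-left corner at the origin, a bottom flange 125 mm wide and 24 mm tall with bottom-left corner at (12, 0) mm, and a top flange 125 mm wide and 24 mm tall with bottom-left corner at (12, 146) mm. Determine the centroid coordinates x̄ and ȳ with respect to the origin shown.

web: A = 12 × 170 = 2040.00, centroid at (6.00, 85.00).
bottom flange: A = 125 × 24 = 3000.00, centroid at (74.50, 12.00).
top flange: A = 125 × 24 = 3000.00, centroid at (74.50, 158.00).
ΣA = 8040.00 mm²
ΣAx̄ = (2040.00)(6.00) + (3000.00)(74.50) + (3000.00)(74.50) = 459240.00 mm³
ΣAȳ = (2040.00)(85.00) + (3000.00)(12.00) + (3000.00)(158.00) = 683400.00 mm³
x̄ = 459240.00 / 8040.00 = 57.12 mm
ȳ = 683400.00 / 8040.00 = 85.00 mm

x̄ = 57.12 mm, ȳ = 85.00 mm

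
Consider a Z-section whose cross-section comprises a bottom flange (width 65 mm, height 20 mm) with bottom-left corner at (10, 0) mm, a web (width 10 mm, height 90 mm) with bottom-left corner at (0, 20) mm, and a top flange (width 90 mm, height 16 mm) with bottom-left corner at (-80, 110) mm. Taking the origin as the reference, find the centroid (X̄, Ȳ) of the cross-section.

X̄ = 2.57 mm, Ȳ = 66.32 mm

bottom flange: A = 65 × 20 = 1300.00, centroid at (42.50, 10.00).
web: A = 10 × 90 = 900.00, centroid at (5.00, 65.00).
top flange: A = 90 × 16 = 1440.00, centroid at (-35.00, 118.00).
ΣA = 3640.00 mm², ΣAX̄ = 9350.00 mm³, ΣAȲ = 241420.00 mm³.
X̄ = 9350.00/3640.00 = 2.57 mm; Ȳ = 241420.00/3640.00 = 66.32 mm.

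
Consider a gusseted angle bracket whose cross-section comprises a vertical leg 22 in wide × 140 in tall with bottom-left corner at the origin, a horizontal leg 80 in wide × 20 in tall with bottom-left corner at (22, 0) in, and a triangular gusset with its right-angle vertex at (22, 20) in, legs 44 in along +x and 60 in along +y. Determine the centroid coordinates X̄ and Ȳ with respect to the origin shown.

X̄ = 30.25 in, Ȳ = 47.40 in

Part | A | x̄ᵢ | ȳᵢ | A·x̄ᵢ | A·ȳᵢ
vertical leg | 3080.00 | 11.00 | 70.00 | 33880.00 | 215600.00
horizontal leg | 1600.00 | 62.00 | 10.00 | 99200.00 | 16000.00
gusset | 1320.00 | 36.67 | 40.00 | 48400.00 | 52800.00
Σ | 6000.00 |  |  | 181480.00 | 284400.00
X̄ = 181480.00 / 6000.00 = 30.25 in
Ȳ = 284400.00 / 6000.00 = 47.40 in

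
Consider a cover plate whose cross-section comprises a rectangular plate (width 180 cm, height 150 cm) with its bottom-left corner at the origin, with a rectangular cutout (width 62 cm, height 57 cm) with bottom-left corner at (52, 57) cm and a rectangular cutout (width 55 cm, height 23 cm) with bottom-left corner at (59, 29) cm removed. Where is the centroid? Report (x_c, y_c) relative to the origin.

Part | A | x̄ᵢ | ȳᵢ | A·x̄ᵢ | A·ȳᵢ
plate | 27000.00 | 90.00 | 75.00 | 2430000.00 | 2025000.00
hole 1 | -3534.00 | 83.00 | 85.50 | -293322.00 | -302157.00
hole 2 | -1265.00 | 86.50 | 40.50 | -109422.50 | -51232.50
Σ | 22201.00 |  |  | 2027255.50 | 1671610.50
x_c = 2027255.50 / 22201.00 = 91.31 cm
y_c = 1671610.50 / 22201.00 = 75.29 cm

x_c = 91.31 cm, y_c = 75.29 cm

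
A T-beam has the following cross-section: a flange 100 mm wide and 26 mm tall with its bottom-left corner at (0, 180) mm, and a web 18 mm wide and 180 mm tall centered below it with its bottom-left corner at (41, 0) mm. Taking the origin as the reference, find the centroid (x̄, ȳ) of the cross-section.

web: A = 18 × 180 = 3240.00, centroid at (50.00, 90.00).
flange: A = 100 × 26 = 2600.00, centroid at (50.00, 193.00).
ΣA = 5840.00 mm²
ΣAx̄ = (3240.00)(50.00) + (2600.00)(50.00) = 292000.00 mm³
ΣAȳ = (3240.00)(90.00) + (2600.00)(193.00) = 793400.00 mm³
x̄ = 292000.00 / 5840.00 = 50.00 mm
ȳ = 793400.00 / 5840.00 = 135.86 mm

x̄ = 50.00 mm, ȳ = 135.86 mm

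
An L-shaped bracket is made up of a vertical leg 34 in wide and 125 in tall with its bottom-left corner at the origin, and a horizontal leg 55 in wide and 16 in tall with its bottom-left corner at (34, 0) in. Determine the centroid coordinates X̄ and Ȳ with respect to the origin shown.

vertical leg: A = 34 × 125 = 4250.00, centroid at (17.00, 62.50).
horizontal leg: A = 55 × 16 = 880.00, centroid at (61.50, 8.00).
ΣA = 5130.00 in²
ΣAX̄ = (4250.00)(17.00) + (880.00)(61.50) = 126370.00 in³
ΣAȲ = (4250.00)(62.50) + (880.00)(8.00) = 272665.00 in³
X̄ = 126370.00 / 5130.00 = 24.63 in
Ȳ = 272665.00 / 5130.00 = 53.15 in

X̄ = 24.63 in, Ȳ = 53.15 in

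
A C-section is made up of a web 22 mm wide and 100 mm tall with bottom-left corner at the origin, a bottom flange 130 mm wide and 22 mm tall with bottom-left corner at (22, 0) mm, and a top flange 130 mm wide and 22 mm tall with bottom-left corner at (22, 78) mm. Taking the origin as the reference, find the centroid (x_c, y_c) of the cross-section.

web: A = 22 × 100 = 2200.00, centroid at (11.00, 50.00).
bottom flange: A = 130 × 22 = 2860.00, centroid at (87.00, 11.00).
top flange: A = 130 × 22 = 2860.00, centroid at (87.00, 89.00).
ΣA = 7920.00 mm², ΣAx_c = 521840.00 mm³, ΣAy_c = 396000.00 mm³.
x_c = 521840.00/7920.00 = 65.89 mm; y_c = 396000.00/7920.00 = 50.00 mm.

x_c = 65.89 mm, y_c = 50.00 mm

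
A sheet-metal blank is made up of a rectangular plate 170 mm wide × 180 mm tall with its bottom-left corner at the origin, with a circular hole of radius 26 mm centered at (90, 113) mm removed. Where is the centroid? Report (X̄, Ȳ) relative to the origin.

plate: A = 170 × 180 = 30600.00, centroid at (85.00, 90.00).
hole: A = −π·26² = -2123.72, centroid at (90.00, 113.00).
ΣA = 28476.28 mm²
ΣAX̄ = (30600.00)(85.00) + (-2123.72)(90.00) = 2409865.50 mm³
ΣAȲ = (30600.00)(90.00) + (-2123.72)(113.00) = 2514020.02 mm³
X̄ = 2409865.50 / 28476.28 = 84.63 mm
Ȳ = 2514020.02 / 28476.28 = 88.28 mm

X̄ = 84.63 mm, Ȳ = 88.28 mm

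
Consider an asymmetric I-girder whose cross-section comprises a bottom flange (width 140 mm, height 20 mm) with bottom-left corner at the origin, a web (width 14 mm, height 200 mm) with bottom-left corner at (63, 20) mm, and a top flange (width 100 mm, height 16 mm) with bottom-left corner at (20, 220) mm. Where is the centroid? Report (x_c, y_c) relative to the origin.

x_c = 70.00 mm, y_c = 101.22 mm

Part | A | x̄ᵢ | ȳᵢ | A·x̄ᵢ | A·ȳᵢ
bottom flange | 2800.00 | 70.00 | 10.00 | 196000.00 | 28000.00
web | 2800.00 | 70.00 | 120.00 | 196000.00 | 336000.00
top flange | 1600.00 | 70.00 | 228.00 | 112000.00 | 364800.00
Σ | 7200.00 |  |  | 504000.00 | 728800.00
x_c = 504000.00 / 7200.00 = 70.00 mm
y_c = 728800.00 / 7200.00 = 101.22 mm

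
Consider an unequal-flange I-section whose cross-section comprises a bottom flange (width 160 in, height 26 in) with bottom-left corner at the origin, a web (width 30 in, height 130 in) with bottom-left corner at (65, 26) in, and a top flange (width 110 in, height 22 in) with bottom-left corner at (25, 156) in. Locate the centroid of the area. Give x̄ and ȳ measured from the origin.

Part | A | x̄ᵢ | ȳᵢ | A·x̄ᵢ | A·ȳᵢ
bottom flange | 4160.00 | 80.00 | 13.00 | 332800.00 | 54080.00
web | 3900.00 | 80.00 | 91.00 | 312000.00 | 354900.00
top flange | 2420.00 | 80.00 | 167.00 | 193600.00 | 404140.00
Σ | 10480.00 |  |  | 838400.00 | 813120.00
x̄ = 838400.00 / 10480.00 = 80.00 in
ȳ = 813120.00 / 10480.00 = 77.59 in

x̄ = 80.00 in, ȳ = 77.59 in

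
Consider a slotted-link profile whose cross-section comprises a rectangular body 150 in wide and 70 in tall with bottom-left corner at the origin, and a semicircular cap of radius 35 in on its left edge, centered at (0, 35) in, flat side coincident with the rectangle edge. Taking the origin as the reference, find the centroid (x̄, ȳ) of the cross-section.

x̄ = 61.08 in, ȳ = 35.00 in

Part | A | x̄ᵢ | ȳᵢ | A·x̄ᵢ | A·ȳᵢ
rectangular body | 10500.00 | 75.00 | 35.00 | 787500.00 | 367500.00
semicircular end | 1924.23 | -14.85 | 35.00 | -28583.33 | 67347.89
Σ | 12424.23 |  |  | 758916.67 | 434847.89
x̄ = 758916.67 / 12424.23 = 61.08 in
ȳ = 434847.89 / 12424.23 = 35.00 in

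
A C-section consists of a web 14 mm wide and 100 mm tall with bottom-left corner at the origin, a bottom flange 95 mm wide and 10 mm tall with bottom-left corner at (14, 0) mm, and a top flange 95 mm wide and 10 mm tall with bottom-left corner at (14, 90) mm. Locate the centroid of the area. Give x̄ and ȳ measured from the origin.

web: A = 14 × 100 = 1400.00, centroid at (7.00, 50.00).
bottom flange: A = 95 × 10 = 950.00, centroid at (61.50, 5.00).
top flange: A = 95 × 10 = 950.00, centroid at (61.50, 95.00).
ΣA = 3300.00 mm², ΣAx̄ = 126650.00 mm³, ΣAȳ = 165000.00 mm³.
x̄ = 126650.00/3300.00 = 38.38 mm; ȳ = 165000.00/3300.00 = 50.00 mm.

x̄ = 38.38 mm, ȳ = 50.00 mm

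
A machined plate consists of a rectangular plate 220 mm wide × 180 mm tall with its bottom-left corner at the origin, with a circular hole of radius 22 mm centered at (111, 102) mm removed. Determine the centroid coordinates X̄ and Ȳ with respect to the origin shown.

plate: A = 220 × 180 = 39600.00, centroid at (110.00, 90.00).
hole: A = −π·22² = -1520.53, centroid at (111.00, 102.00).
ΣA = 38079.47 mm², ΣAX̄ = 4187221.08 mm³, ΣAȲ = 3408905.85 mm³.
X̄ = 4187221.08/38079.47 = 109.96 mm; Ȳ = 3408905.85/38079.47 = 89.52 mm.

X̄ = 109.96 mm, Ȳ = 89.52 mm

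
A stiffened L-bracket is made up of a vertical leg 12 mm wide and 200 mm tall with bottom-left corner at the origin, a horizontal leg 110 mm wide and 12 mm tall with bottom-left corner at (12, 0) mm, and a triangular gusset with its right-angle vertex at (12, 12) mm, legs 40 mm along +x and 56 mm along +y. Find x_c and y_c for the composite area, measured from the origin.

x_c = 27.11 mm, y_c = 58.32 mm

vertical leg: A = 12 × 200 = 2400.00, centroid at (6.00, 100.00).
horizontal leg: A = 110 × 12 = 1320.00, centroid at (67.00, 6.00).
gusset: A = ½·40·56 = 1120.00, centroid at (25.33, 30.67).
ΣA = 4840.00 mm²
ΣAx_c = (2400.00)(6.00) + (1320.00)(67.00) + (1120.00)(25.33) = 131213.33 mm³
ΣAy_c = (2400.00)(100.00) + (1320.00)(6.00) + (1120.00)(30.67) = 282266.67 mm³
x_c = 131213.33 / 4840.00 = 27.11 mm
y_c = 282266.67 / 4840.00 = 58.32 mm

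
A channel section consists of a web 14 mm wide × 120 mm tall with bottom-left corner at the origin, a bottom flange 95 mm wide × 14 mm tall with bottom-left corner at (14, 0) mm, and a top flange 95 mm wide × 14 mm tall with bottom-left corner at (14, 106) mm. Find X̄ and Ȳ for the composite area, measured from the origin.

web: A = 14 × 120 = 1680.00, centroid at (7.00, 60.00).
bottom flange: A = 95 × 14 = 1330.00, centroid at (61.50, 7.00).
top flange: A = 95 × 14 = 1330.00, centroid at (61.50, 113.00).
ΣA = 4340.00 mm²
ΣAX̄ = (1680.00)(7.00) + (1330.00)(61.50) + (1330.00)(61.50) = 175350.00 mm³
ΣAȲ = (1680.00)(60.00) + (1330.00)(7.00) + (1330.00)(113.00) = 260400.00 mm³
X̄ = 175350.00 / 4340.00 = 40.40 mm
Ȳ = 260400.00 / 4340.00 = 60.00 mm

X̄ = 40.40 mm, Ȳ = 60.00 mm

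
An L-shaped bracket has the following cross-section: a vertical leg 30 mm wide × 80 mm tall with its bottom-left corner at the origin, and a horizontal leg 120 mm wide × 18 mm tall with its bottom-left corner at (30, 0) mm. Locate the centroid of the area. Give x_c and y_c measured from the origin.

x_c = 50.53 mm, y_c = 25.32 mm

Part | A | x̄ᵢ | ȳᵢ | A·x̄ᵢ | A·ȳᵢ
vertical leg | 2400.00 | 15.00 | 40.00 | 36000.00 | 96000.00
horizontal leg | 2160.00 | 90.00 | 9.00 | 194400.00 | 19440.00
Σ | 4560.00 |  |  | 230400.00 | 115440.00
x_c = 230400.00 / 4560.00 = 50.53 mm
y_c = 115440.00 / 4560.00 = 25.32 mm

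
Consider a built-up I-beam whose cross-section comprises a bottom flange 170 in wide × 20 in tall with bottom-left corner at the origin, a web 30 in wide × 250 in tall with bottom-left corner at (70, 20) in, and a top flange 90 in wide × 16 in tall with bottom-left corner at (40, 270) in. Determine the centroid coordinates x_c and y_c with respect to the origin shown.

Part | A | x̄ᵢ | ȳᵢ | A·x̄ᵢ | A·ȳᵢ
bottom flange | 3400.00 | 85.00 | 10.00 | 289000.00 | 34000.00
web | 7500.00 | 85.00 | 145.00 | 637500.00 | 1087500.00
top flange | 1440.00 | 85.00 | 278.00 | 122400.00 | 400320.00
Σ | 12340.00 |  |  | 1048900.00 | 1521820.00
x_c = 1048900.00 / 12340.00 = 85.00 in
y_c = 1521820.00 / 12340.00 = 123.32 in

x_c = 85.00 in, y_c = 123.32 in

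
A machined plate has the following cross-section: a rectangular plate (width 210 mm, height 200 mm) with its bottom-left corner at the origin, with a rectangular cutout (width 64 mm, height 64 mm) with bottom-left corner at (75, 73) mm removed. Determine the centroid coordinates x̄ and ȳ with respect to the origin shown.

plate: A = 210 × 200 = 42000.00, centroid at (105.00, 100.00).
hole: A = −(64 × 64) = -4096.00, centroid at (107.00, 105.00).
ΣA = 37904.00 mm², ΣAx̄ = 3971728.00 mm³, ΣAȳ = 3769920.00 mm³.
x̄ = 3971728.00/37904.00 = 104.78 mm; ȳ = 3769920.00/37904.00 = 99.46 mm.

x̄ = 104.78 mm, ȳ = 99.46 mm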